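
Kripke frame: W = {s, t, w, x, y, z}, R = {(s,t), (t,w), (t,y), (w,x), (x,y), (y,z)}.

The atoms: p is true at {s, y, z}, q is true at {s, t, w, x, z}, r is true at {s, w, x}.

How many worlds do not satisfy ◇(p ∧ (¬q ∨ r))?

4

s: successors {t}; p ∧ (¬q ∨ r) there: t:F. ✗
t: successors {w, y}; p ∧ (¬q ∨ r) there: w:F, y:T. ✓
w: successors {x}; p ∧ (¬q ∨ r) there: x:F. ✗
x: successors {y}; p ∧ (¬q ∨ r) there: y:T. ✓
y: successors {z}; p ∧ (¬q ∨ r) there: z:F. ✗
z: no successors, so ◇(p ∧ (¬q ∨ r)) fails. ✗
Satisfying worlds: {t, x}.
So ◇(p ∧ (¬q ∨ r)) fails at the other 4 worlds.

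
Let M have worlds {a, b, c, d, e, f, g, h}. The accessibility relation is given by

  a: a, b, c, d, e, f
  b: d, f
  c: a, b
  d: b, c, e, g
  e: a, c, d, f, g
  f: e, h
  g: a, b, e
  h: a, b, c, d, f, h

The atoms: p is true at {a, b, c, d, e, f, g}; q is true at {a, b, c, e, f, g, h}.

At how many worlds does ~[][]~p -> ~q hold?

1

a: ~[][]~p is T, ~q is F. ✗
b: ~[][]~p is T, ~q is F. ✗
c: ~[][]~p is T, ~q is F. ✗
d: ~[][]~p is T, ~q is T. ✓
e: ~[][]~p is T, ~q is F. ✗
f: ~[][]~p is T, ~q is F. ✗
g: ~[][]~p is T, ~q is F. ✗
h: ~[][]~p is T, ~q is F. ✗
Satisfying worlds: {d}.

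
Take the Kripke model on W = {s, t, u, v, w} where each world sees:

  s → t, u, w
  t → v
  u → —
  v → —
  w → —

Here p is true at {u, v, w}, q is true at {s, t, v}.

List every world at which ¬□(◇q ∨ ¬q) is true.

{t}

s: □(◇q ∨ ¬q) is T. ✗
t: □(◇q ∨ ¬q) is F. ✓
u: □(◇q ∨ ¬q) is T. ✗
v: □(◇q ∨ ¬q) is T. ✗
w: □(◇q ∨ ¬q) is T. ✗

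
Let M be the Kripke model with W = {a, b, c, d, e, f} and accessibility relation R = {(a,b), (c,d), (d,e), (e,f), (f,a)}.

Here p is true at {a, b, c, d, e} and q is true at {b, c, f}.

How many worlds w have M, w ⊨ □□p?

5

a: successors {b}; □p there: b:T. ✓
b: no successors, so □□p holds vacuously. ✓
c: successors {d}; □p there: d:T. ✓
d: successors {e}; □p there: e:F. ✗
e: successors {f}; □p there: f:T. ✓
f: successors {a}; □p there: a:T. ✓
Satisfying worlds: {a, b, c, e, f}.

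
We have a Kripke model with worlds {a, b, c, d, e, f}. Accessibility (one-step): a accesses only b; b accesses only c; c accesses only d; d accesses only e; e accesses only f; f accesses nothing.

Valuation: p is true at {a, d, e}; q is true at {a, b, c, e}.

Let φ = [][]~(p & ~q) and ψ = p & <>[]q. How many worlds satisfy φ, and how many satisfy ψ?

For [][]~(p & ~q):
a: successors {b}; []~(p & ~q) there: b:T. ✓
b: successors {c}; []~(p & ~q) there: c:F. ✗
c: successors {d}; []~(p & ~q) there: d:T. ✓
d: successors {e}; []~(p & ~q) there: e:T. ✓
e: successors {f}; []~(p & ~q) there: f:T. ✓
f: no successors, so [][]~(p & ~q) holds vacuously. ✓
— 5 worlds.
For p & <>[]q:
a: p is T, <>[]q is T. ✓
b: p is F, <>[]q is F. ✗
c: p is F, <>[]q is T. ✗
d: p is T, <>[]q is F. ✗
e: p is T, <>[]q is T. ✓
f: p is F, <>[]q is F. ✗
— 2 worlds.

5 and 2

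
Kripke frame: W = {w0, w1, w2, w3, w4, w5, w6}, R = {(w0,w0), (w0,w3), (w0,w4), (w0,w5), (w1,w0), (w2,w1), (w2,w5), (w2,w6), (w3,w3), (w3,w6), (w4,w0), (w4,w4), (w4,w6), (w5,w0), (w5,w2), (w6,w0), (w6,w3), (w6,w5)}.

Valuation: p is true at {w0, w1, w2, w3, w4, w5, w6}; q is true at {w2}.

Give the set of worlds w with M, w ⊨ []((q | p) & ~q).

{w0, w1, w2, w3, w4, w6}

w0: successors {w0, w3, w4, w5}; (q | p) & ~q there: w0:T, w3:T, w4:T, w5:T. ✓
w1: successors {w0}; (q | p) & ~q there: w0:T. ✓
w2: successors {w1, w5, w6}; (q | p) & ~q there: w1:T, w5:T, w6:T. ✓
w3: successors {w3, w6}; (q | p) & ~q there: w3:T, w6:T. ✓
w4: successors {w0, w4, w6}; (q | p) & ~q there: w0:T, w4:T, w6:T. ✓
w5: successors {w0, w2}; (q | p) & ~q there: w0:T, w2:F. ✗
w6: successors {w0, w3, w5}; (q | p) & ~q there: w0:T, w3:T, w5:T. ✓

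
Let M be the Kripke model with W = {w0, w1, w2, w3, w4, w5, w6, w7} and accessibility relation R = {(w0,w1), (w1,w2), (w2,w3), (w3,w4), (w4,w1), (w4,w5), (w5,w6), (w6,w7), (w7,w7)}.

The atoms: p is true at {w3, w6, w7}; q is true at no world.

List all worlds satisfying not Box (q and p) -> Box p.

w0: not Box (q and p) is T, Box p is F. ✗
w1: not Box (q and p) is T, Box p is F. ✗
w2: not Box (q and p) is T, Box p is T. ✓
w3: not Box (q and p) is T, Box p is F. ✗
w4: not Box (q and p) is T, Box p is F. ✗
w5: not Box (q and p) is T, Box p is T. ✓
w6: not Box (q and p) is T, Box p is T. ✓
w7: not Box (q and p) is T, Box p is T. ✓

{w2, w5, w6, w7}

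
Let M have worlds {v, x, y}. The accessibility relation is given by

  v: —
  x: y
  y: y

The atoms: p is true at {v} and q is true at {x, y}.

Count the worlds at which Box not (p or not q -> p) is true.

v: no successors, so Box not (p or not q -> p) holds vacuously. ✓
x: successors {y}; not (p or not q -> p) there: y:F. ✗
y: successors {y}; not (p or not q -> p) there: y:F. ✗
Satisfying worlds: {v}.

1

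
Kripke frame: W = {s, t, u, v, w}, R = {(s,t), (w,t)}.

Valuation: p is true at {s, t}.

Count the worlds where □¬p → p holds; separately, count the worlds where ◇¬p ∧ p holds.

3 and 0

For □¬p → p:
s: □¬p is F, p is T. ✓
t: □¬p is T, p is T. ✓
u: □¬p is T, p is F. ✗
v: □¬p is T, p is F. ✗
w: □¬p is F, p is F. ✓
— 3 worlds.
For ◇¬p ∧ p:
s: ◇¬p is F, p is T. ✗
t: ◇¬p is F, p is T. ✗
u: ◇¬p is F, p is F. ✗
v: ◇¬p is F, p is F. ✗
w: ◇¬p is F, p is F. ✗
— 0 worlds.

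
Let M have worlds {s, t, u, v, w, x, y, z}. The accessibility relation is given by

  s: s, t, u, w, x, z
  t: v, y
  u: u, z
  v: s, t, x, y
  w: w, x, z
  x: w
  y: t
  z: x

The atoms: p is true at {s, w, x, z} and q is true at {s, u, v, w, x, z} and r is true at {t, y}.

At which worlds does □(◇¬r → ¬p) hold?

s: successors {s, t, u, w, x, z}; ◇¬r → ¬p there: s:F, t:T, u:T, w:F, x:F, z:F. ✗
t: successors {v, y}; ◇¬r → ¬p there: v:T, y:T. ✓
u: successors {u, z}; ◇¬r → ¬p there: u:T, z:F. ✗
v: successors {s, t, x, y}; ◇¬r → ¬p there: s:F, t:T, x:F, y:T. ✗
w: successors {w, x, z}; ◇¬r → ¬p there: w:F, x:F, z:F. ✗
x: successors {w}; ◇¬r → ¬p there: w:F. ✗
y: successors {t}; ◇¬r → ¬p there: t:T. ✓
z: successors {x}; ◇¬r → ¬p there: x:F. ✗

{t, y}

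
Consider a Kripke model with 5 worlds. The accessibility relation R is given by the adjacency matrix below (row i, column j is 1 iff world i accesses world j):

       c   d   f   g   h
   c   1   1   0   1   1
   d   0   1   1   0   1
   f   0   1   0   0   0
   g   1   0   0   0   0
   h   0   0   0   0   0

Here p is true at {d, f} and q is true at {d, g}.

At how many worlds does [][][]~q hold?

1

c: successors {c, d, g, h}; [][]~q there: c:F, d:F, g:F, h:T. ✗
d: successors {d, f, h}; [][]~q there: d:F, f:F, h:T. ✗
f: successors {d}; [][]~q there: d:F. ✗
g: successors {c}; [][]~q there: c:F. ✗
h: no successors, so [][][]~q holds vacuously. ✓
Satisfying worlds: {h}.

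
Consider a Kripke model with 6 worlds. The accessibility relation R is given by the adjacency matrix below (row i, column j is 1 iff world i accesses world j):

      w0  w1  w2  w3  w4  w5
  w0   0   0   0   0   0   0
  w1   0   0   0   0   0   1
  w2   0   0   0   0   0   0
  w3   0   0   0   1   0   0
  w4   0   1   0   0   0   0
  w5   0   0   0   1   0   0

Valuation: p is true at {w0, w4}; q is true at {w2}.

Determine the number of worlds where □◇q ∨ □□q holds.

w0: □◇q is T, □□q is T. ✓
w1: □◇q is F, □□q is F. ✗
w2: □◇q is T, □□q is T. ✓
w3: □◇q is F, □□q is F. ✗
w4: □◇q is F, □□q is F. ✗
w5: □◇q is F, □□q is F. ✗
Satisfying worlds: {w0, w2}.

2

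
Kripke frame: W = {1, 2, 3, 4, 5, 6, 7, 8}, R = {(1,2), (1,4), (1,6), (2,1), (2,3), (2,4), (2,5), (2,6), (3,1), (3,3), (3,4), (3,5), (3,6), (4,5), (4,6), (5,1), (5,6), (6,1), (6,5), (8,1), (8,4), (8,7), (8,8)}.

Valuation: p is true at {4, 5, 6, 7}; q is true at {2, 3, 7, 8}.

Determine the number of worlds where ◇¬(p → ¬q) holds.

1: successors {2, 4, 6}; ¬(p → ¬q) there: 2:F, 4:F, 6:F. ✗
2: successors {1, 3, 4, 5, 6}; ¬(p → ¬q) there: 1:F, 3:F, 4:F, 5:F, 6:F. ✗
3: successors {1, 3, 4, 5, 6}; ¬(p → ¬q) there: 1:F, 3:F, 4:F, 5:F, 6:F. ✗
4: successors {5, 6}; ¬(p → ¬q) there: 5:F, 6:F. ✗
5: successors {1, 6}; ¬(p → ¬q) there: 1:F, 6:F. ✗
6: successors {1, 5}; ¬(p → ¬q) there: 1:F, 5:F. ✗
7: no successors, so ◇¬(p → ¬q) fails. ✗
8: successors {1, 4, 7, 8}; ¬(p → ¬q) there: 1:F, 4:F, 7:T, 8:F. ✓
Satisfying worlds: {8}.

1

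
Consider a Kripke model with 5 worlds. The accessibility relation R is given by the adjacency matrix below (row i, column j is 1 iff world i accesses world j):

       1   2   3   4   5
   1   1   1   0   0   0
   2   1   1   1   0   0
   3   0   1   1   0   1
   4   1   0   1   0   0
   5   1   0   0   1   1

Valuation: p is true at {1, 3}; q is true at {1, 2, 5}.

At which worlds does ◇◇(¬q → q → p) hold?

1: successors {1, 2}; ◇(¬q → q → p) there: 1:T, 2:T. ✓
2: successors {1, 2, 3}; ◇(¬q → q → p) there: 1:T, 2:T, 3:T. ✓
3: successors {2, 3, 5}; ◇(¬q → q → p) there: 2:T, 3:T, 5:T. ✓
4: successors {1, 3}; ◇(¬q → q → p) there: 1:T, 3:T. ✓
5: successors {1, 4, 5}; ◇(¬q → q → p) there: 1:T, 4:T, 5:T. ✓

{1, 2, 3, 4, 5}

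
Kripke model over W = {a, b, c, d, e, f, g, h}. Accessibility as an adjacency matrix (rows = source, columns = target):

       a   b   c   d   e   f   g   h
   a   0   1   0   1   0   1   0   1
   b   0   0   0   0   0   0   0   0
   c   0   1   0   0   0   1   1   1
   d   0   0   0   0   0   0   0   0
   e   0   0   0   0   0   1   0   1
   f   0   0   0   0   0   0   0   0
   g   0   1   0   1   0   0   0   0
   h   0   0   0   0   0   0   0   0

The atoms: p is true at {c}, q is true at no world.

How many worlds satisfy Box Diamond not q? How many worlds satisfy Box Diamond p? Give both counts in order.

For Box Diamond not q:
a: successors {b, d, f, h}; Diamond not q there: b:F, d:F, f:F, h:F. ✗
b: no successors, so Box Diamond not q holds vacuously. ✓
c: successors {b, f, g, h}; Diamond not q there: b:F, f:F, g:T, h:F. ✗
d: no successors, so Box Diamond not q holds vacuously. ✓
e: successors {f, h}; Diamond not q there: f:F, h:F. ✗
f: no successors, so Box Diamond not q holds vacuously. ✓
g: successors {b, d}; Diamond not q there: b:F, d:F. ✗
h: no successors, so Box Diamond not q holds vacuously. ✓
— 4 worlds.
For Box Diamond p:
a: successors {b, d, f, h}; Diamond p there: b:F, d:F, f:F, h:F. ✗
b: no successors, so Box Diamond p holds vacuously. ✓
c: successors {b, f, g, h}; Diamond p there: b:F, f:F, g:F, h:F. ✗
d: no successors, so Box Diamond p holds vacuously. ✓
e: successors {f, h}; Diamond p there: f:F, h:F. ✗
f: no successors, so Box Diamond p holds vacuously. ✓
g: successors {b, d}; Diamond p there: b:F, d:F. ✗
h: no successors, so Box Diamond p holds vacuously. ✓
— 4 worlds.

4 and 4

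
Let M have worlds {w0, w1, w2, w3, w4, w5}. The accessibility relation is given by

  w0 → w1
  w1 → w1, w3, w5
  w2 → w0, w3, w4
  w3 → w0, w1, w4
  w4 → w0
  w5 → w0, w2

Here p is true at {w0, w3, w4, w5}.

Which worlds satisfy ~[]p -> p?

w0: ~[]p is T, p is T. ✓
w1: ~[]p is T, p is F. ✗
w2: ~[]p is F, p is F. ✓
w3: ~[]p is T, p is T. ✓
w4: ~[]p is F, p is T. ✓
w5: ~[]p is T, p is T. ✓

{w0, w2, w3, w4, w5}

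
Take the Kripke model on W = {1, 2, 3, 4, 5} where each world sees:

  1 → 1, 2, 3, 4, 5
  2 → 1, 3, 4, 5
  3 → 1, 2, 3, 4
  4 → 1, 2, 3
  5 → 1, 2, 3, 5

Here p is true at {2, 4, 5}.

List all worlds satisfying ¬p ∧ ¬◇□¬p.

1: ¬p is T, ¬◇□¬p is T. ✓
2: ¬p is F, ¬◇□¬p is T. ✗
3: ¬p is T, ¬◇□¬p is T. ✓
4: ¬p is F, ¬◇□¬p is T. ✗
5: ¬p is F, ¬◇□¬p is T. ✗

{1, 3}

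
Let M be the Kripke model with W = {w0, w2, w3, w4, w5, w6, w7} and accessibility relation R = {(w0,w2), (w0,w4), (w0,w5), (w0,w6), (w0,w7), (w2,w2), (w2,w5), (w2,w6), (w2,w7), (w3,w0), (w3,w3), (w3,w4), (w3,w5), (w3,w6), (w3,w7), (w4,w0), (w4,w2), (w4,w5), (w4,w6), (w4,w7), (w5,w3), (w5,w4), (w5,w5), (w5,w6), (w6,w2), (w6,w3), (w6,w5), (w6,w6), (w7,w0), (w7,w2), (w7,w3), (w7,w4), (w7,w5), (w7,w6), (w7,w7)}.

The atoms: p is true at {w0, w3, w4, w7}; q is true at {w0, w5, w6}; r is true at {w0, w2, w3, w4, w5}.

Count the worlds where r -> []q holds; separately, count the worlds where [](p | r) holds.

For r -> []q:
w0: r is T, []q is F. ✗
w2: r is T, []q is F. ✗
w3: r is T, []q is F. ✗
w4: r is T, []q is F. ✗
w5: r is T, []q is F. ✗
w6: r is F, []q is F. ✓
w7: r is F, []q is F. ✓
— 2 worlds.
For [](p | r):
w0: successors {w2, w4, w5, w6, w7}; p | r there: w2:T, w4:T, w5:T, w6:F, w7:T. ✗
w2: successors {w2, w5, w6, w7}; p | r there: w2:T, w5:T, w6:F, w7:T. ✗
w3: successors {w0, w3, w4, w5, w6, w7}; p | r there: w0:T, w3:T, w4:T, w5:T, w6:F, w7:T. ✗
w4: successors {w0, w2, w5, w6, w7}; p | r there: w0:T, w2:T, w5:T, w6:F, w7:T. ✗
w5: successors {w3, w4, w5, w6}; p | r there: w3:T, w4:T, w5:T, w6:F. ✗
w6: successors {w2, w3, w5, w6}; p | r there: w2:T, w3:T, w5:T, w6:F. ✗
w7: successors {w0, w2, w3, w4, w5, w6, w7}; p | r there: w0:T, w2:T, w3:T, w4:T, w5:T, w6:F, w7:T. ✗
— 0 worlds.

2 and 0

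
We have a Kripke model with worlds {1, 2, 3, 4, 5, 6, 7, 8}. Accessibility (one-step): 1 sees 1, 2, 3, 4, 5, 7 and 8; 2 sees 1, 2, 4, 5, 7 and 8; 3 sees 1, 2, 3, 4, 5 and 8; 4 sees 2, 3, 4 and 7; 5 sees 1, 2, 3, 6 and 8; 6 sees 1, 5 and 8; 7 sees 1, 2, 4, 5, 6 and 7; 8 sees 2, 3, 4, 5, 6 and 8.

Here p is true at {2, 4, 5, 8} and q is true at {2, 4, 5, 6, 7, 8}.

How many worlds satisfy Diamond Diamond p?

1: successors {1, 2, 3, 4, 5, 7, 8}; Diamond p there: 1:T, 2:T, 3:T, 4:T, 5:T, 7:T, 8:T. ✓
2: successors {1, 2, 4, 5, 7, 8}; Diamond p there: 1:T, 2:T, 4:T, 5:T, 7:T, 8:T. ✓
3: successors {1, 2, 3, 4, 5, 8}; Diamond p there: 1:T, 2:T, 3:T, 4:T, 5:T, 8:T. ✓
4: successors {2, 3, 4, 7}; Diamond p there: 2:T, 3:T, 4:T, 7:T. ✓
5: successors {1, 2, 3, 6, 8}; Diamond p there: 1:T, 2:T, 3:T, 6:T, 8:T. ✓
6: successors {1, 5, 8}; Diamond p there: 1:T, 5:T, 8:T. ✓
7: successors {1, 2, 4, 5, 6, 7}; Diamond p there: 1:T, 2:T, 4:T, 5:T, 6:T, 7:T. ✓
8: successors {2, 3, 4, 5, 6, 8}; Diamond p there: 2:T, 3:T, 4:T, 5:T, 6:T, 8:T. ✓
Satisfying worlds: {1, 2, 3, 4, 5, 6, 7, 8}.

8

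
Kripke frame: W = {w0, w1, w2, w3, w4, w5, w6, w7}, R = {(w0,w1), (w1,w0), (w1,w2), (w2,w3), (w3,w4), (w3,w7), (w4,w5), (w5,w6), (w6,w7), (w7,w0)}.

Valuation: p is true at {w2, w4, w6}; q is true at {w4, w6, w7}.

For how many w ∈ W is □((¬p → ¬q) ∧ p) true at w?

1

w0: successors {w1}; (¬p → ¬q) ∧ p there: w1:F. ✗
w1: successors {w0, w2}; (¬p → ¬q) ∧ p there: w0:F, w2:T. ✗
w2: successors {w3}; (¬p → ¬q) ∧ p there: w3:F. ✗
w3: successors {w4, w7}; (¬p → ¬q) ∧ p there: w4:T, w7:F. ✗
w4: successors {w5}; (¬p → ¬q) ∧ p there: w5:F. ✗
w5: successors {w6}; (¬p → ¬q) ∧ p there: w6:T. ✓
w6: successors {w7}; (¬p → ¬q) ∧ p there: w7:F. ✗
w7: successors {w0}; (¬p → ¬q) ∧ p there: w0:F. ✗
Satisfying worlds: {w5}.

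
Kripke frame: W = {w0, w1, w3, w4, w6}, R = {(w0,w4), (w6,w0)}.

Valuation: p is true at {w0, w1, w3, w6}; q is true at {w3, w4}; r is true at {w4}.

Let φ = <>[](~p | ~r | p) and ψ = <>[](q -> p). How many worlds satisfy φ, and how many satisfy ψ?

For <>[](~p | ~r | p):
w0: successors {w4}; [](~p | ~r | p) there: w4:T. ✓
w1: no successors, so <>[](~p | ~r | p) fails. ✗
w3: no successors, so <>[](~p | ~r | p) fails. ✗
w4: no successors, so <>[](~p | ~r | p) fails. ✗
w6: successors {w0}; [](~p | ~r | p) there: w0:T. ✓
— 2 worlds.
For <>[](q -> p):
w0: successors {w4}; [](q -> p) there: w4:T. ✓
w1: no successors, so <>[](q -> p) fails. ✗
w3: no successors, so <>[](q -> p) fails. ✗
w4: no successors, so <>[](q -> p) fails. ✗
w6: successors {w0}; [](q -> p) there: w0:F. ✗
— 1 world.

2 and 1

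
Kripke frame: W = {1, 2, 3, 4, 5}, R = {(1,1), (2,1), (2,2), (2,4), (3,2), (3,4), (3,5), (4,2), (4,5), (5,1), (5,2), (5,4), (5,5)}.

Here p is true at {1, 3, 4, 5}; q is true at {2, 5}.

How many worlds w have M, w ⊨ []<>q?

2

1: successors {1}; <>q there: 1:F. ✗
2: successors {1, 2, 4}; <>q there: 1:F, 2:T, 4:T. ✗
3: successors {2, 4, 5}; <>q there: 2:T, 4:T, 5:T. ✓
4: successors {2, 5}; <>q there: 2:T, 5:T. ✓
5: successors {1, 2, 4, 5}; <>q there: 1:F, 2:T, 4:T, 5:T. ✗
Satisfying worlds: {3, 4}.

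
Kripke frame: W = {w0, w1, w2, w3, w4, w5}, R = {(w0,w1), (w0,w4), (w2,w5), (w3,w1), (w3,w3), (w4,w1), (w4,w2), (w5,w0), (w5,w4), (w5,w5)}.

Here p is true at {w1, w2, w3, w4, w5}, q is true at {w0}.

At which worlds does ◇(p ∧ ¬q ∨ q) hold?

w0: successors {w1, w4}; p ∧ ¬q ∨ q there: w1:T, w4:T. ✓
w1: no successors, so ◇(p ∧ ¬q ∨ q) fails. ✗
w2: successors {w5}; p ∧ ¬q ∨ q there: w5:T. ✓
w3: successors {w1, w3}; p ∧ ¬q ∨ q there: w1:T, w3:T. ✓
w4: successors {w1, w2}; p ∧ ¬q ∨ q there: w1:T, w2:T. ✓
w5: successors {w0, w4, w5}; p ∧ ¬q ∨ q there: w0:T, w4:T, w5:T. ✓

{w0, w2, w3, w4, w5}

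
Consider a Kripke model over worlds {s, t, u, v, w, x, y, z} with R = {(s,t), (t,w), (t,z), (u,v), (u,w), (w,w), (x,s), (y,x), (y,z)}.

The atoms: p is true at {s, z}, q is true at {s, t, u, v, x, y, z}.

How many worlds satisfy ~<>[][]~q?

3

s: <>[][]~q is T. ✗
t: <>[][]~q is T. ✗
u: <>[][]~q is T. ✗
v: <>[][]~q is F. ✓
w: <>[][]~q is T. ✗
x: <>[][]~q is F. ✓
y: <>[][]~q is T. ✗
z: <>[][]~q is F. ✓
Satisfying worlds: {v, x, z}.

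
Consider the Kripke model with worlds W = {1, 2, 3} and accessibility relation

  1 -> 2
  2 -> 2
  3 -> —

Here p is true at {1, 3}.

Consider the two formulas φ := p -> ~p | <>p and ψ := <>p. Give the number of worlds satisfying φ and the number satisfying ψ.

1 and 0

For p -> ~p | <>p:
1: p is T, ~p | <>p is F. ✗
2: p is F, ~p | <>p is T. ✓
3: p is T, ~p | <>p is F. ✗
— 1 world.
For <>p:
1: successors {2}; p there: 2:F. ✗
2: successors {2}; p there: 2:F. ✗
3: no successors, so <>p fails. ✗
— 0 worlds.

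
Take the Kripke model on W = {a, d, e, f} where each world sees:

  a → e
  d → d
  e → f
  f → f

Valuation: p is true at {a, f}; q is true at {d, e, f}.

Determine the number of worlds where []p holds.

2

a: successors {e}; p there: e:F. ✗
d: successors {d}; p there: d:F. ✗
e: successors {f}; p there: f:T. ✓
f: successors {f}; p there: f:T. ✓
Satisfying worlds: {e, f}.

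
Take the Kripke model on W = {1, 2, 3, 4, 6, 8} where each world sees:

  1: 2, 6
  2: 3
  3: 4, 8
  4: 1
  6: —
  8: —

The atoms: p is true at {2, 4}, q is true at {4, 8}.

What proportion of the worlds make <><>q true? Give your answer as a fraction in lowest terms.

1: successors {2, 6}; <>q there: 2:F, 6:F. ✗
2: successors {3}; <>q there: 3:T. ✓
3: successors {4, 8}; <>q there: 4:F, 8:F. ✗
4: successors {1}; <>q there: 1:F. ✗
6: no successors, so <><>q fails. ✗
8: no successors, so <><>q fails. ✗
That's 1 of 6 worlds, so 1/6.

1/6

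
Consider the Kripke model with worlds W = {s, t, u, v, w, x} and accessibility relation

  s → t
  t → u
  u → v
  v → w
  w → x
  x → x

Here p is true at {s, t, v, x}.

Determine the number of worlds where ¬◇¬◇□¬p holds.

1

s: ◇¬◇□¬p is T. ✗
t: ◇¬◇□¬p is F. ✓
u: ◇¬◇□¬p is T. ✗
v: ◇¬◇□¬p is T. ✗
w: ◇¬◇□¬p is T. ✗
x: ◇¬◇□¬p is T. ✗
Satisfying worlds: {t}.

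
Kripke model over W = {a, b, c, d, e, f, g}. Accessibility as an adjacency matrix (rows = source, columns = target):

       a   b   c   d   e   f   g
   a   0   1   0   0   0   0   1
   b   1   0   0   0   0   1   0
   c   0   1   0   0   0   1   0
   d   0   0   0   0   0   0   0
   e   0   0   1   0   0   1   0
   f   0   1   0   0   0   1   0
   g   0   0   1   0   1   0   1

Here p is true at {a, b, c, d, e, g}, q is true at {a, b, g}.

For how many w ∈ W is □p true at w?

3

a: successors {b, g}; p there: b:T, g:T. ✓
b: successors {a, f}; p there: a:T, f:F. ✗
c: successors {b, f}; p there: b:T, f:F. ✗
d: no successors, so □p holds vacuously. ✓
e: successors {c, f}; p there: c:T, f:F. ✗
f: successors {b, f}; p there: b:T, f:F. ✗
g: successors {c, e, g}; p there: c:T, e:T, g:T. ✓
Satisfying worlds: {a, d, g}.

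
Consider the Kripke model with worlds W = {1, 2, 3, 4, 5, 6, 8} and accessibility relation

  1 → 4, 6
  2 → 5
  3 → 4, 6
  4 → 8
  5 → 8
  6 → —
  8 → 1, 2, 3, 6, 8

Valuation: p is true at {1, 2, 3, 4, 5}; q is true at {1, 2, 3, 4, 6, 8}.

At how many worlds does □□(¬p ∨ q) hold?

1: successors {4, 6}; □(¬p ∨ q) there: 4:T, 6:T. ✓
2: successors {5}; □(¬p ∨ q) there: 5:T. ✓
3: successors {4, 6}; □(¬p ∨ q) there: 4:T, 6:T. ✓
4: successors {8}; □(¬p ∨ q) there: 8:T. ✓
5: successors {8}; □(¬p ∨ q) there: 8:T. ✓
6: no successors, so □□(¬p ∨ q) holds vacuously. ✓
8: successors {1, 2, 3, 6, 8}; □(¬p ∨ q) there: 1:T, 2:F, 3:T, 6:T, 8:T. ✗
Satisfying worlds: {1, 2, 3, 4, 5, 6}.

6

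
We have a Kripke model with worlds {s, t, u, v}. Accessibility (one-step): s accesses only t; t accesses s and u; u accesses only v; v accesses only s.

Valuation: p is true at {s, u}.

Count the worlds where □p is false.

s: successors {t}; p there: t:F. ✗
t: successors {s, u}; p there: s:T, u:T. ✓
u: successors {v}; p there: v:F. ✗
v: successors {s}; p there: s:T. ✓
Satisfying worlds: {t, v}.
So □p fails at the other 2 worlds.

2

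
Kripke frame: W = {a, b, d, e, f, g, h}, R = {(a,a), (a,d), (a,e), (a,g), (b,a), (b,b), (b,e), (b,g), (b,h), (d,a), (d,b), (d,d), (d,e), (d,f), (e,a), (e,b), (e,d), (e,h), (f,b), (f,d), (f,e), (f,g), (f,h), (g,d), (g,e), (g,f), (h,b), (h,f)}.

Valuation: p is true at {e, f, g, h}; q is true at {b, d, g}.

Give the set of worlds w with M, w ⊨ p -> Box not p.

a: p is F, Box not p is F. ✓
b: p is F, Box not p is F. ✓
d: p is F, Box not p is F. ✓
e: p is T, Box not p is F. ✗
f: p is T, Box not p is F. ✗
g: p is T, Box not p is F. ✗
h: p is T, Box not p is F. ✗

{a, b, d}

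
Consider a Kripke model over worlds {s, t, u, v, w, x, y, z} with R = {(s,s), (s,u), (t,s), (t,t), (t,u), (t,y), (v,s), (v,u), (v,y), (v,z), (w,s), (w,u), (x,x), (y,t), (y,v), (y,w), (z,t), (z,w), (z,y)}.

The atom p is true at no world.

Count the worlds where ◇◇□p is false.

s: successors {s, u}; ◇□p there: s:T, u:F. ✓
t: successors {s, t, u, y}; ◇□p there: s:T, t:T, u:F, y:F. ✓
u: no successors, so ◇◇□p fails. ✗
v: successors {s, u, y, z}; ◇□p there: s:T, u:F, y:F, z:F. ✓
w: successors {s, u}; ◇□p there: s:T, u:F. ✓
x: successors {x}; ◇□p there: x:F. ✗
y: successors {t, v, w}; ◇□p there: t:T, v:T, w:T. ✓
z: successors {t, w, y}; ◇□p there: t:T, w:T, y:F. ✓
Satisfying worlds: {s, t, v, w, y, z}.
So ◇◇□p fails at the other 2 worlds.

2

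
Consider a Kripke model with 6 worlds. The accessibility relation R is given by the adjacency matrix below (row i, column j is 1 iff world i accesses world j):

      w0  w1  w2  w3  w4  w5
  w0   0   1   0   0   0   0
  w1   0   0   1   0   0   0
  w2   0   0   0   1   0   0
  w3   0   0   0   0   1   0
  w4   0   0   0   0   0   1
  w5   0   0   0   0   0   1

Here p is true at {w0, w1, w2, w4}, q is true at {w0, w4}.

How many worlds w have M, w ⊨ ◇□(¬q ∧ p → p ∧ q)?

w0: successors {w1}; □(¬q ∧ p → p ∧ q) there: w1:F. ✗
w1: successors {w2}; □(¬q ∧ p → p ∧ q) there: w2:T. ✓
w2: successors {w3}; □(¬q ∧ p → p ∧ q) there: w3:T. ✓
w3: successors {w4}; □(¬q ∧ p → p ∧ q) there: w4:T. ✓
w4: successors {w5}; □(¬q ∧ p → p ∧ q) there: w5:T. ✓
w5: successors {w5}; □(¬q ∧ p → p ∧ q) there: w5:T. ✓
Satisfying worlds: {w1, w2, w3, w4, w5}.

5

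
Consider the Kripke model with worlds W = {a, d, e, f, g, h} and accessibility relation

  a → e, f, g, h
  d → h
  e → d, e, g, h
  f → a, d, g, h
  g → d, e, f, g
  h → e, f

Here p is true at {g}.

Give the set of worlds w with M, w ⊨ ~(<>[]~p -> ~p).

{g}

a: <>[]~p -> ~p is T. ✗
d: <>[]~p -> ~p is T. ✗
e: <>[]~p -> ~p is T. ✗
f: <>[]~p -> ~p is T. ✗
g: <>[]~p -> ~p is F. ✓
h: <>[]~p -> ~p is T. ✗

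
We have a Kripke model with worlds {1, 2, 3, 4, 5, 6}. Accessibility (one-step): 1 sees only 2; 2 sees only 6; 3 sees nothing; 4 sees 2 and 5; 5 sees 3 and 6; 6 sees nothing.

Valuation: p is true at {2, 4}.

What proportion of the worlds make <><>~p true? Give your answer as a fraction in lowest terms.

1: successors {2}; <>~p there: 2:T. ✓
2: successors {6}; <>~p there: 6:F. ✗
3: no successors, so <><>~p fails. ✗
4: successors {2, 5}; <>~p there: 2:T, 5:T. ✓
5: successors {3, 6}; <>~p there: 3:F, 6:F. ✗
6: no successors, so <><>~p fails. ✗
That's 2 of 6 worlds, so 2/6 = 1/3.

1/3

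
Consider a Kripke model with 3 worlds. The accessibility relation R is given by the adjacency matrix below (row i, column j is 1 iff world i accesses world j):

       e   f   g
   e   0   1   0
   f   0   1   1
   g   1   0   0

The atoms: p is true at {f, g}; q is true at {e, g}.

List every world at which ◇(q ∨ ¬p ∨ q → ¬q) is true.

e: successors {f}; q ∨ ¬p ∨ q → ¬q there: f:T. ✓
f: successors {f, g}; q ∨ ¬p ∨ q → ¬q there: f:T, g:F. ✓
g: successors {e}; q ∨ ¬p ∨ q → ¬q there: e:F. ✗

{e, f}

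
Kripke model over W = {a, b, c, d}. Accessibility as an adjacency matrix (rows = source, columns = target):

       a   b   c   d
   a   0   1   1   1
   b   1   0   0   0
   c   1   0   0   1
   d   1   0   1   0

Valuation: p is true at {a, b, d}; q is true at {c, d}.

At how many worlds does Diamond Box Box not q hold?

0

a: successors {b, c, d}; Box Box not q there: b:F, c:F, d:F. ✗
b: successors {a}; Box Box not q there: a:F. ✗
c: successors {a, d}; Box Box not q there: a:F, d:F. ✗
d: successors {a, c}; Box Box not q there: a:F, c:F. ✗
Satisfying worlds: ∅.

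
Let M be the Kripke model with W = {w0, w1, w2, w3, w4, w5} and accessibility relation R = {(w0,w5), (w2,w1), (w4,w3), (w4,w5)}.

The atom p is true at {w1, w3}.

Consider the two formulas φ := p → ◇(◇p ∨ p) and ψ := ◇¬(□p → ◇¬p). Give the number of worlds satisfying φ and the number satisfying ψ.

For p → ◇(◇p ∨ p):
w0: p is F, ◇(◇p ∨ p) is F. ✓
w1: p is T, ◇(◇p ∨ p) is F. ✗
w2: p is F, ◇(◇p ∨ p) is T. ✓
w3: p is T, ◇(◇p ∨ p) is F. ✗
w4: p is F, ◇(◇p ∨ p) is T. ✓
w5: p is F, ◇(◇p ∨ p) is F. ✓
— 4 worlds.
For ◇¬(□p → ◇¬p):
w0: successors {w5}; ¬(□p → ◇¬p) there: w5:T. ✓
w1: no successors, so ◇¬(□p → ◇¬p) fails. ✗
w2: successors {w1}; ¬(□p → ◇¬p) there: w1:T. ✓
w3: no successors, so ◇¬(□p → ◇¬p) fails. ✗
w4: successors {w3, w5}; ¬(□p → ◇¬p) there: w3:T, w5:T. ✓
w5: no successors, so ◇¬(□p → ◇¬p) fails. ✗
— 3 worlds.

4 and 3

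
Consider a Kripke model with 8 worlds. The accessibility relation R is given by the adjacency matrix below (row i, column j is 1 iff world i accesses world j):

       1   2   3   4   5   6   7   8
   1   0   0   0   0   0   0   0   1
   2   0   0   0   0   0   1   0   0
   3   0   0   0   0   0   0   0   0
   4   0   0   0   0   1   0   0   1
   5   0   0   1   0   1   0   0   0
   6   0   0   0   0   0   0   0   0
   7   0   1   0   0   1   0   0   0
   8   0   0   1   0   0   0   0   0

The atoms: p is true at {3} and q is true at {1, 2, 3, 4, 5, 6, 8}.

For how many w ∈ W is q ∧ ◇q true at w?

1: q is T, ◇q is T. ✓
2: q is T, ◇q is T. ✓
3: q is T, ◇q is F. ✗
4: q is T, ◇q is T. ✓
5: q is T, ◇q is T. ✓
6: q is T, ◇q is F. ✗
7: q is F, ◇q is T. ✗
8: q is T, ◇q is T. ✓
Satisfying worlds: {1, 2, 4, 5, 8}.

5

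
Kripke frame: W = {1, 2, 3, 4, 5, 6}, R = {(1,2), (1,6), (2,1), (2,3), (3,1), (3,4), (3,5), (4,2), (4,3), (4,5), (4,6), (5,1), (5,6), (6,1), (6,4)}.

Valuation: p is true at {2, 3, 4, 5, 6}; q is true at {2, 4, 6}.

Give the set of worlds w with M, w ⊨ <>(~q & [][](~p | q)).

1: successors {2, 6}; ~q & [][](~p | q) there: 2:F, 6:F. ✗
2: successors {1, 3}; ~q & [][](~p | q) there: 1:F, 3:F. ✗
3: successors {1, 4, 5}; ~q & [][](~p | q) there: 1:F, 4:F, 5:T. ✓
4: successors {2, 3, 5, 6}; ~q & [][](~p | q) there: 2:F, 3:F, 5:T, 6:F. ✓
5: successors {1, 6}; ~q & [][](~p | q) there: 1:F, 6:F. ✗
6: successors {1, 4}; ~q & [][](~p | q) there: 1:F, 4:F. ✗

{3, 4}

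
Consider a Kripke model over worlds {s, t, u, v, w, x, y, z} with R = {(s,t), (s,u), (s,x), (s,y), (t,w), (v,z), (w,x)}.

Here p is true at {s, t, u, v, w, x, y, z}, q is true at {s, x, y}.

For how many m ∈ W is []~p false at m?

4

s: successors {t, u, x, y}; ~p there: t:F, u:F, x:F, y:F. ✗
t: successors {w}; ~p there: w:F. ✗
u: no successors, so []~p holds vacuously. ✓
v: successors {z}; ~p there: z:F. ✗
w: successors {x}; ~p there: x:F. ✗
x: no successors, so []~p holds vacuously. ✓
y: no successors, so []~p holds vacuously. ✓
z: no successors, so []~p holds vacuously. ✓
Satisfying worlds: {u, x, y, z}.
So []~p fails at the other 4 worlds.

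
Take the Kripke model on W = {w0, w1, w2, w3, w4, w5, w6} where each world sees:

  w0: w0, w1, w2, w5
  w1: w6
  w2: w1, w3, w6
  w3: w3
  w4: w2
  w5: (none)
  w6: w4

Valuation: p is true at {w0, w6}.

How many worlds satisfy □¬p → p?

4

w0: □¬p is F, p is T. ✓
w1: □¬p is F, p is F. ✓
w2: □¬p is F, p is F. ✓
w3: □¬p is T, p is F. ✗
w4: □¬p is T, p is F. ✗
w5: □¬p is T, p is F. ✗
w6: □¬p is T, p is T. ✓
Satisfying worlds: {w0, w1, w2, w6}.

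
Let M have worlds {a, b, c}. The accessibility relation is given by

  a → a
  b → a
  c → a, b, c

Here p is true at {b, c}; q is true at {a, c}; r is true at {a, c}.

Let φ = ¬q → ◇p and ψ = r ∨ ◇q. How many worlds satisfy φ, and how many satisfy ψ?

2 and 3

For ¬q → ◇p:
a: ¬q is F, ◇p is F. ✓
b: ¬q is T, ◇p is F. ✗
c: ¬q is F, ◇p is T. ✓
— 2 worlds.
For r ∨ ◇q:
a: r is T, ◇q is T. ✓
b: r is F, ◇q is T. ✓
c: r is T, ◇q is T. ✓
— 3 worlds.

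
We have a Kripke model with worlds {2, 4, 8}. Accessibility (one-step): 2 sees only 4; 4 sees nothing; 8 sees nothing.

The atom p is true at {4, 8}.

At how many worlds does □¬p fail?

2: successors {4}; ¬p there: 4:F. ✗
4: no successors, so □¬p holds vacuously. ✓
8: no successors, so □¬p holds vacuously. ✓
Satisfying worlds: {4, 8}.
So □¬p fails at the other 1 world.

1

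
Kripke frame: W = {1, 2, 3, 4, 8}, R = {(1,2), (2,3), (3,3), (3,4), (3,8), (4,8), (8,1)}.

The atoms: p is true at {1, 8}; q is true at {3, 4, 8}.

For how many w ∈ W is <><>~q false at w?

2

1: successors {2}; <>~q there: 2:F. ✗
2: successors {3}; <>~q there: 3:F. ✗
3: successors {3, 4, 8}; <>~q there: 3:F, 4:F, 8:T. ✓
4: successors {8}; <>~q there: 8:T. ✓
8: successors {1}; <>~q there: 1:T. ✓
Satisfying worlds: {3, 4, 8}.
So <><>~q fails at the other 2 worlds.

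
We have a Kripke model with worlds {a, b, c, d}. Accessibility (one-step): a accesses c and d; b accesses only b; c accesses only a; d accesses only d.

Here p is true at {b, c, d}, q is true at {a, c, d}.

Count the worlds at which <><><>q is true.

a: successors {c, d}; <><>q there: c:T, d:T. ✓
b: successors {b}; <><>q there: b:F. ✗
c: successors {a}; <><>q there: a:T. ✓
d: successors {d}; <><>q there: d:T. ✓
Satisfying worlds: {a, c, d}.

3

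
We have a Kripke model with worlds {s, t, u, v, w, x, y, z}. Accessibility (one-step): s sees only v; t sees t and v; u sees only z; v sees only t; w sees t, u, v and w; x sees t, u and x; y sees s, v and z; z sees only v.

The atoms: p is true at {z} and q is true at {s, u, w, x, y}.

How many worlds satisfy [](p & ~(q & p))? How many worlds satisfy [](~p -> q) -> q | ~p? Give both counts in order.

1 and 8

For [](p & ~(q & p)):
s: successors {v}; p & ~(q & p) there: v:F. ✗
t: successors {t, v}; p & ~(q & p) there: t:F, v:F. ✗
u: successors {z}; p & ~(q & p) there: z:T. ✓
v: successors {t}; p & ~(q & p) there: t:F. ✗
w: successors {t, u, v, w}; p & ~(q & p) there: t:F, u:F, v:F, w:F. ✗
x: successors {t, u, x}; p & ~(q & p) there: t:F, u:F, x:F. ✗
y: successors {s, v, z}; p & ~(q & p) there: s:F, v:F, z:T. ✗
z: successors {v}; p & ~(q & p) there: v:F. ✗
— 1 world.
For [](~p -> q) -> q | ~p:
s: [](~p -> q) is F, q | ~p is T. ✓
t: [](~p -> q) is F, q | ~p is T. ✓
u: [](~p -> q) is T, q | ~p is T. ✓
v: [](~p -> q) is F, q | ~p is T. ✓
w: [](~p -> q) is F, q | ~p is T. ✓
x: [](~p -> q) is F, q | ~p is T. ✓
y: [](~p -> q) is F, q | ~p is T. ✓
z: [](~p -> q) is F, q | ~p is F. ✓
— 8 worlds.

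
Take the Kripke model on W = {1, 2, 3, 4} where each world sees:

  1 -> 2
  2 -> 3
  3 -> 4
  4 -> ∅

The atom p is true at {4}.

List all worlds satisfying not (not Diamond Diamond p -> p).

1: not Diamond Diamond p -> p is F. ✓
2: not Diamond Diamond p -> p is T. ✗
3: not Diamond Diamond p -> p is F. ✓
4: not Diamond Diamond p -> p is T. ✗

{1, 3}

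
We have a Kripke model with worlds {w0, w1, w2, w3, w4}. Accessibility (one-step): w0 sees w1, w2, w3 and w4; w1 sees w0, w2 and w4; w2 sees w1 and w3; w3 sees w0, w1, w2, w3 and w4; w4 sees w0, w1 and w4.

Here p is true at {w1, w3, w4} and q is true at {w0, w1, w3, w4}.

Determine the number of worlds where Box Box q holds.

0

w0: successors {w1, w2, w3, w4}; Box q there: w1:F, w2:T, w3:F, w4:T. ✗
w1: successors {w0, w2, w4}; Box q there: w0:F, w2:T, w4:T. ✗
w2: successors {w1, w3}; Box q there: w1:F, w3:F. ✗
w3: successors {w0, w1, w2, w3, w4}; Box q there: w0:F, w1:F, w2:T, w3:F, w4:T. ✗
w4: successors {w0, w1, w4}; Box q there: w0:F, w1:F, w4:T. ✗
Satisfying worlds: ∅.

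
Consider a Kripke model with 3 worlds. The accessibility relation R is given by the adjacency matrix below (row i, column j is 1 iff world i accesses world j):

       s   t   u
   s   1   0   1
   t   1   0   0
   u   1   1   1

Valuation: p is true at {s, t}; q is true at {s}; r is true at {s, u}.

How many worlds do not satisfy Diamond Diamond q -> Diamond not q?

s: Diamond Diamond q is T, Diamond not q is T. ✓
t: Diamond Diamond q is T, Diamond not q is F. ✗
u: Diamond Diamond q is T, Diamond not q is T. ✓
Satisfying worlds: {s, u}.
So Diamond Diamond q -> Diamond not q fails at the other 1 world.

1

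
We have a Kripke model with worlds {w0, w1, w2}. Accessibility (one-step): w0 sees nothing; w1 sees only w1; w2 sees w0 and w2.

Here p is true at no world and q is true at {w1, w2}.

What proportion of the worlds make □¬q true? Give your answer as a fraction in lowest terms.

1/3

w0: no successors, so □¬q holds vacuously. ✓
w1: successors {w1}; ¬q there: w1:F. ✗
w2: successors {w0, w2}; ¬q there: w0:T, w2:F. ✗
That's 1 of 3 worlds, so 1/3.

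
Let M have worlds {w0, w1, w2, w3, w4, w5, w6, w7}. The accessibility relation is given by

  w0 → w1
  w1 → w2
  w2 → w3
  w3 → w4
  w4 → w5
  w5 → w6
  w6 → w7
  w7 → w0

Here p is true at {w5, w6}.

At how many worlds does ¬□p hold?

w0: □p is F. ✓
w1: □p is F. ✓
w2: □p is F. ✓
w3: □p is F. ✓
w4: □p is T. ✗
w5: □p is T. ✗
w6: □p is F. ✓
w7: □p is F. ✓
Satisfying worlds: {w0, w1, w2, w3, w6, w7}.

6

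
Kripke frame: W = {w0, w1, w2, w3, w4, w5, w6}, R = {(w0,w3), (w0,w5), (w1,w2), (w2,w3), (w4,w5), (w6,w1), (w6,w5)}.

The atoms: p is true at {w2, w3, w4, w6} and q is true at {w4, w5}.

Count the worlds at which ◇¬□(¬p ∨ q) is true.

w0: successors {w3, w5}; ¬□(¬p ∨ q) there: w3:F, w5:F. ✗
w1: successors {w2}; ¬□(¬p ∨ q) there: w2:T. ✓
w2: successors {w3}; ¬□(¬p ∨ q) there: w3:F. ✗
w3: no successors, so ◇¬□(¬p ∨ q) fails. ✗
w4: successors {w5}; ¬□(¬p ∨ q) there: w5:F. ✗
w5: no successors, so ◇¬□(¬p ∨ q) fails. ✗
w6: successors {w1, w5}; ¬□(¬p ∨ q) there: w1:T, w5:F. ✓
Satisfying worlds: {w1, w6}.

2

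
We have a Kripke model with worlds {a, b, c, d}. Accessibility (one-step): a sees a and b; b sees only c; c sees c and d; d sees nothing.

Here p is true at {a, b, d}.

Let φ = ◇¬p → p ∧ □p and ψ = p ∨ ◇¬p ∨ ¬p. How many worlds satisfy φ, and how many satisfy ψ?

For ◇¬p → p ∧ □p:
a: ◇¬p is F, p ∧ □p is T. ✓
b: ◇¬p is T, p ∧ □p is F. ✗
c: ◇¬p is T, p ∧ □p is F. ✗
d: ◇¬p is F, p ∧ □p is T. ✓
— 2 worlds.
For p ∨ ◇¬p ∨ ¬p:
a: p ∨ ◇¬p is T, ¬p is F. ✓
b: p ∨ ◇¬p is T, ¬p is F. ✓
c: p ∨ ◇¬p is T, ¬p is T. ✓
d: p ∨ ◇¬p is T, ¬p is F. ✓
— 4 worlds.

2 and 4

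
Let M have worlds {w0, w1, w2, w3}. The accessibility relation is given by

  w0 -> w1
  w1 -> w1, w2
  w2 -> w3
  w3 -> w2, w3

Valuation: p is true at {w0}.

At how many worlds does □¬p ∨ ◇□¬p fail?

0

w0: □¬p is T, ◇□¬p is T. ✓
w1: □¬p is T, ◇□¬p is T. ✓
w2: □¬p is T, ◇□¬p is T. ✓
w3: □¬p is T, ◇□¬p is T. ✓
Satisfying worlds: {w0, w1, w2, w3}.
So □¬p ∨ ◇□¬p fails at the other 0 worlds.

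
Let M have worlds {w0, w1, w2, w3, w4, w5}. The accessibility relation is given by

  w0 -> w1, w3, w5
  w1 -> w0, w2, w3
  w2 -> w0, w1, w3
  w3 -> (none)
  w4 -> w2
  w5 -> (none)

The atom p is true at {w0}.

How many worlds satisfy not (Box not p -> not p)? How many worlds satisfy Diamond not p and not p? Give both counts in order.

1 and 3

For not (Box not p -> not p):
w0: Box not p -> not p is F. ✓
w1: Box not p -> not p is T. ✗
w2: Box not p -> not p is T. ✗
w3: Box not p -> not p is T. ✗
w4: Box not p -> not p is T. ✗
w5: Box not p -> not p is T. ✗
— 1 world.
For Diamond not p and not p:
w0: Diamond not p is T, not p is F. ✗
w1: Diamond not p is T, not p is T. ✓
w2: Diamond not p is T, not p is T. ✓
w3: Diamond not p is F, not p is T. ✗
w4: Diamond not p is T, not p is T. ✓
w5: Diamond not p is F, not p is T. ✗
— 3 worlds.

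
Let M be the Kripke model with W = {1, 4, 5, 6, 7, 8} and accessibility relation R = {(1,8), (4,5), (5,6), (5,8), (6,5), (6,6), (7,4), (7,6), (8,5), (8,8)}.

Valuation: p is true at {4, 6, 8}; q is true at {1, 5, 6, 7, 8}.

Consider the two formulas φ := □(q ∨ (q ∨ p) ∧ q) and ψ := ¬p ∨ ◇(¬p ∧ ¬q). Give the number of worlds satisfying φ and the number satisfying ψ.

5 and 3

For □(q ∨ (q ∨ p) ∧ q):
1: successors {8}; q ∨ (q ∨ p) ∧ q there: 8:T. ✓
4: successors {5}; q ∨ (q ∨ p) ∧ q there: 5:T. ✓
5: successors {6, 8}; q ∨ (q ∨ p) ∧ q there: 6:T, 8:T. ✓
6: successors {5, 6}; q ∨ (q ∨ p) ∧ q there: 5:T, 6:T. ✓
7: successors {4, 6}; q ∨ (q ∨ p) ∧ q there: 4:F, 6:T. ✗
8: successors {5, 8}; q ∨ (q ∨ p) ∧ q there: 5:T, 8:T. ✓
— 5 worlds.
For ¬p ∨ ◇(¬p ∧ ¬q):
1: ¬p is T, ◇(¬p ∧ ¬q) is F. ✓
4: ¬p is F, ◇(¬p ∧ ¬q) is F. ✗
5: ¬p is T, ◇(¬p ∧ ¬q) is F. ✓
6: ¬p is F, ◇(¬p ∧ ¬q) is F. ✗
7: ¬p is T, ◇(¬p ∧ ¬q) is F. ✓
8: ¬p is F, ◇(¬p ∧ ¬q) is F. ✗
— 3 worlds.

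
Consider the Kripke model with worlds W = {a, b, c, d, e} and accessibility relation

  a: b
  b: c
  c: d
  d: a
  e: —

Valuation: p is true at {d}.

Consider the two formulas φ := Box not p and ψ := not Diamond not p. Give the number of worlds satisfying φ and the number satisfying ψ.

4 and 2

For Box not p:
a: successors {b}; not p there: b:T. ✓
b: successors {c}; not p there: c:T. ✓
c: successors {d}; not p there: d:F. ✗
d: successors {a}; not p there: a:T. ✓
e: no successors, so Box not p holds vacuously. ✓
— 4 worlds.
For not Diamond not p:
a: Diamond not p is T. ✗
b: Diamond not p is T. ✗
c: Diamond not p is F. ✓
d: Diamond not p is T. ✗
e: Diamond not p is F. ✓
— 2 worlds.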